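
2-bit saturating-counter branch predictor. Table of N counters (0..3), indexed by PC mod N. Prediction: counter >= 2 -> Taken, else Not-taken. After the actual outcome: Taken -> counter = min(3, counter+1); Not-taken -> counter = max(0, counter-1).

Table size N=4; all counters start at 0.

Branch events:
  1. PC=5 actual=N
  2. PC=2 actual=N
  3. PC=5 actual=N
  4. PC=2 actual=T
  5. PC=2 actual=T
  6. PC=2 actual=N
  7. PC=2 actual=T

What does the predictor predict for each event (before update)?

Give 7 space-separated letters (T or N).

Ev 1: PC=5 idx=1 pred=N actual=N -> ctr[1]=0
Ev 2: PC=2 idx=2 pred=N actual=N -> ctr[2]=0
Ev 3: PC=5 idx=1 pred=N actual=N -> ctr[1]=0
Ev 4: PC=2 idx=2 pred=N actual=T -> ctr[2]=1
Ev 5: PC=2 idx=2 pred=N actual=T -> ctr[2]=2
Ev 6: PC=2 idx=2 pred=T actual=N -> ctr[2]=1
Ev 7: PC=2 idx=2 pred=N actual=T -> ctr[2]=2

Answer: N N N N N T N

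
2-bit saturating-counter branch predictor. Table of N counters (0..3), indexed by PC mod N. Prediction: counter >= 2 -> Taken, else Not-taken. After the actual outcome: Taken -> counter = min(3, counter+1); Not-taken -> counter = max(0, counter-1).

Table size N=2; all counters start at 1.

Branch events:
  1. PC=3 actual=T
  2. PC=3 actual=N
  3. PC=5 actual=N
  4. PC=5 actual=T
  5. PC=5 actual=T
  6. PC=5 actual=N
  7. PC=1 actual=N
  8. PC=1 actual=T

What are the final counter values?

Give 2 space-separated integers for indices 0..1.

Answer: 1 1

Derivation:
Ev 1: PC=3 idx=1 pred=N actual=T -> ctr[1]=2
Ev 2: PC=3 idx=1 pred=T actual=N -> ctr[1]=1
Ev 3: PC=5 idx=1 pred=N actual=N -> ctr[1]=0
Ev 4: PC=5 idx=1 pred=N actual=T -> ctr[1]=1
Ev 5: PC=5 idx=1 pred=N actual=T -> ctr[1]=2
Ev 6: PC=5 idx=1 pred=T actual=N -> ctr[1]=1
Ev 7: PC=1 idx=1 pred=N actual=N -> ctr[1]=0
Ev 8: PC=1 idx=1 pred=N actual=T -> ctr[1]=1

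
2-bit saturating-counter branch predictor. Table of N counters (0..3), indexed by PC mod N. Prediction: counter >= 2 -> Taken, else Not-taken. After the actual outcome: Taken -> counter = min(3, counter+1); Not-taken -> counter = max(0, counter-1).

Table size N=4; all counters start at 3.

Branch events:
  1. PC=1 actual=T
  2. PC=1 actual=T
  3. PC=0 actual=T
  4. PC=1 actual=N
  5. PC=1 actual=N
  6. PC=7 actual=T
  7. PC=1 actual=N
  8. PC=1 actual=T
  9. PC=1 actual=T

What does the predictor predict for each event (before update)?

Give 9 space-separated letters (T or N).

Answer: T T T T T T N N N

Derivation:
Ev 1: PC=1 idx=1 pred=T actual=T -> ctr[1]=3
Ev 2: PC=1 idx=1 pred=T actual=T -> ctr[1]=3
Ev 3: PC=0 idx=0 pred=T actual=T -> ctr[0]=3
Ev 4: PC=1 idx=1 pred=T actual=N -> ctr[1]=2
Ev 5: PC=1 idx=1 pred=T actual=N -> ctr[1]=1
Ev 6: PC=7 idx=3 pred=T actual=T -> ctr[3]=3
Ev 7: PC=1 idx=1 pred=N actual=N -> ctr[1]=0
Ev 8: PC=1 idx=1 pred=N actual=T -> ctr[1]=1
Ev 9: PC=1 idx=1 pred=N actual=T -> ctr[1]=2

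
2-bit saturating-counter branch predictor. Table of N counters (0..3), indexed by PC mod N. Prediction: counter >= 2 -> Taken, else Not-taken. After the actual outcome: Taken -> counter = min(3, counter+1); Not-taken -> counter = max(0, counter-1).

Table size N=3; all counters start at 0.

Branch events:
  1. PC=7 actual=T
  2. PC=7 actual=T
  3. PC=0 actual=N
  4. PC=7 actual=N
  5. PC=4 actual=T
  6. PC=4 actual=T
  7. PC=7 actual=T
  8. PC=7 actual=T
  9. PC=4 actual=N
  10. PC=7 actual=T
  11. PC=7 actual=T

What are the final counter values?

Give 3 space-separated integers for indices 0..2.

Ev 1: PC=7 idx=1 pred=N actual=T -> ctr[1]=1
Ev 2: PC=7 idx=1 pred=N actual=T -> ctr[1]=2
Ev 3: PC=0 idx=0 pred=N actual=N -> ctr[0]=0
Ev 4: PC=7 idx=1 pred=T actual=N -> ctr[1]=1
Ev 5: PC=4 idx=1 pred=N actual=T -> ctr[1]=2
Ev 6: PC=4 idx=1 pred=T actual=T -> ctr[1]=3
Ev 7: PC=7 idx=1 pred=T actual=T -> ctr[1]=3
Ev 8: PC=7 idx=1 pred=T actual=T -> ctr[1]=3
Ev 9: PC=4 idx=1 pred=T actual=N -> ctr[1]=2
Ev 10: PC=7 idx=1 pred=T actual=T -> ctr[1]=3
Ev 11: PC=7 idx=1 pred=T actual=T -> ctr[1]=3

Answer: 0 3 0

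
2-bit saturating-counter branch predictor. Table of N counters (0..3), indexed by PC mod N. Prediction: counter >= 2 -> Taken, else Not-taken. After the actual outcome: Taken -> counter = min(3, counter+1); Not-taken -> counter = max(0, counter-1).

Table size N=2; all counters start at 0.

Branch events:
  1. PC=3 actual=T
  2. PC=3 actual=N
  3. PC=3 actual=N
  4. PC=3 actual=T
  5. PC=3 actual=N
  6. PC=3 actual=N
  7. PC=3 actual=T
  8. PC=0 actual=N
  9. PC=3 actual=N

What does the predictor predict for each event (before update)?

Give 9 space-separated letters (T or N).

Ev 1: PC=3 idx=1 pred=N actual=T -> ctr[1]=1
Ev 2: PC=3 idx=1 pred=N actual=N -> ctr[1]=0
Ev 3: PC=3 idx=1 pred=N actual=N -> ctr[1]=0
Ev 4: PC=3 idx=1 pred=N actual=T -> ctr[1]=1
Ev 5: PC=3 idx=1 pred=N actual=N -> ctr[1]=0
Ev 6: PC=3 idx=1 pred=N actual=N -> ctr[1]=0
Ev 7: PC=3 idx=1 pred=N actual=T -> ctr[1]=1
Ev 8: PC=0 idx=0 pred=N actual=N -> ctr[0]=0
Ev 9: PC=3 idx=1 pred=N actual=N -> ctr[1]=0

Answer: N N N N N N N N N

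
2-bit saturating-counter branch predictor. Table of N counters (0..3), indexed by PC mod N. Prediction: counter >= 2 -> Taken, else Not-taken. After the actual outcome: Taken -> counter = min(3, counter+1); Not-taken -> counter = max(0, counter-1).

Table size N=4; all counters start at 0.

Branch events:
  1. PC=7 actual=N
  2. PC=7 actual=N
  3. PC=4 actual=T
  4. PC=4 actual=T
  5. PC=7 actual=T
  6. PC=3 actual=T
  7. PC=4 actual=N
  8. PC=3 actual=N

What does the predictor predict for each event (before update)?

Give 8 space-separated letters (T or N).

Ev 1: PC=7 idx=3 pred=N actual=N -> ctr[3]=0
Ev 2: PC=7 idx=3 pred=N actual=N -> ctr[3]=0
Ev 3: PC=4 idx=0 pred=N actual=T -> ctr[0]=1
Ev 4: PC=4 idx=0 pred=N actual=T -> ctr[0]=2
Ev 5: PC=7 idx=3 pred=N actual=T -> ctr[3]=1
Ev 6: PC=3 idx=3 pred=N actual=T -> ctr[3]=2
Ev 7: PC=4 idx=0 pred=T actual=N -> ctr[0]=1
Ev 8: PC=3 idx=3 pred=T actual=N -> ctr[3]=1

Answer: N N N N N N T T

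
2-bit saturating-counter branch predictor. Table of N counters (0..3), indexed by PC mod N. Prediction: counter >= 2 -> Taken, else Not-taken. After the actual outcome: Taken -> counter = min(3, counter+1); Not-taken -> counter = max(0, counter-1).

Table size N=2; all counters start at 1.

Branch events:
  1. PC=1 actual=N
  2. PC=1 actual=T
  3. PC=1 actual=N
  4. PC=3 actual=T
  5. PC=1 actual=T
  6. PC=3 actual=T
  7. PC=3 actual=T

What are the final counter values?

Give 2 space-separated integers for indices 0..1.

Ev 1: PC=1 idx=1 pred=N actual=N -> ctr[1]=0
Ev 2: PC=1 idx=1 pred=N actual=T -> ctr[1]=1
Ev 3: PC=1 idx=1 pred=N actual=N -> ctr[1]=0
Ev 4: PC=3 idx=1 pred=N actual=T -> ctr[1]=1
Ev 5: PC=1 idx=1 pred=N actual=T -> ctr[1]=2
Ev 6: PC=3 idx=1 pred=T actual=T -> ctr[1]=3
Ev 7: PC=3 idx=1 pred=T actual=T -> ctr[1]=3

Answer: 1 3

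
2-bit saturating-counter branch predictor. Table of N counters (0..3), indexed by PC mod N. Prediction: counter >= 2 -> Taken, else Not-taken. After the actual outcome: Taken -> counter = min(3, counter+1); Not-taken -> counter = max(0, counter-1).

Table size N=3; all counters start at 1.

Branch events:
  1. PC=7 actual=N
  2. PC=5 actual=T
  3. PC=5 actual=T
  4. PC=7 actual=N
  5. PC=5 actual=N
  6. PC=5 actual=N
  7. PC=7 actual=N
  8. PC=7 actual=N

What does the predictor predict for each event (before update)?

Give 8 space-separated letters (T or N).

Answer: N N T N T T N N

Derivation:
Ev 1: PC=7 idx=1 pred=N actual=N -> ctr[1]=0
Ev 2: PC=5 idx=2 pred=N actual=T -> ctr[2]=2
Ev 3: PC=5 idx=2 pred=T actual=T -> ctr[2]=3
Ev 4: PC=7 idx=1 pred=N actual=N -> ctr[1]=0
Ev 5: PC=5 idx=2 pred=T actual=N -> ctr[2]=2
Ev 6: PC=5 idx=2 pred=T actual=N -> ctr[2]=1
Ev 7: PC=7 idx=1 pred=N actual=N -> ctr[1]=0
Ev 8: PC=7 idx=1 pred=N actual=N -> ctr[1]=0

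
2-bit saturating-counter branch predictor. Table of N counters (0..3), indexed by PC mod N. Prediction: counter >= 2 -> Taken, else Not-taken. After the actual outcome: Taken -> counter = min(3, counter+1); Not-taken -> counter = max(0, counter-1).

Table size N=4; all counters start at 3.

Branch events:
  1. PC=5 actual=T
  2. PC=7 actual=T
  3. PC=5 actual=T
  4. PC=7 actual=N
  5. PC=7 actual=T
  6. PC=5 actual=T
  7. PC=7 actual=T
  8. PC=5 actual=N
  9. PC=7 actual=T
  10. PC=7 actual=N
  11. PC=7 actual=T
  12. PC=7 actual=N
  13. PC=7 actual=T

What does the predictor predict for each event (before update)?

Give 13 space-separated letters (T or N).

Ev 1: PC=5 idx=1 pred=T actual=T -> ctr[1]=3
Ev 2: PC=7 idx=3 pred=T actual=T -> ctr[3]=3
Ev 3: PC=5 idx=1 pred=T actual=T -> ctr[1]=3
Ev 4: PC=7 idx=3 pred=T actual=N -> ctr[3]=2
Ev 5: PC=7 idx=3 pred=T actual=T -> ctr[3]=3
Ev 6: PC=5 idx=1 pred=T actual=T -> ctr[1]=3
Ev 7: PC=7 idx=3 pred=T actual=T -> ctr[3]=3
Ev 8: PC=5 idx=1 pred=T actual=N -> ctr[1]=2
Ev 9: PC=7 idx=3 pred=T actual=T -> ctr[3]=3
Ev 10: PC=7 idx=3 pred=T actual=N -> ctr[3]=2
Ev 11: PC=7 idx=3 pred=T actual=T -> ctr[3]=3
Ev 12: PC=7 idx=3 pred=T actual=N -> ctr[3]=2
Ev 13: PC=7 idx=3 pred=T actual=T -> ctr[3]=3

Answer: T T T T T T T T T T T T T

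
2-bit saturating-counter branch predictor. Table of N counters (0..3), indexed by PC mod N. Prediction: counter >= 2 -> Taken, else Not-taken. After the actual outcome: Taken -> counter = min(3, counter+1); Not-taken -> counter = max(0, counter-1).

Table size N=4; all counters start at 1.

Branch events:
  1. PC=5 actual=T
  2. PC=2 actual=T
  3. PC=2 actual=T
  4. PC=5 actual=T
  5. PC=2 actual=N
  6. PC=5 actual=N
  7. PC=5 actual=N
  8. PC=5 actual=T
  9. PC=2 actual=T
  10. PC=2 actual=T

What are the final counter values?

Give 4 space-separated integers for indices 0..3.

Answer: 1 2 3 1

Derivation:
Ev 1: PC=5 idx=1 pred=N actual=T -> ctr[1]=2
Ev 2: PC=2 idx=2 pred=N actual=T -> ctr[2]=2
Ev 3: PC=2 idx=2 pred=T actual=T -> ctr[2]=3
Ev 4: PC=5 idx=1 pred=T actual=T -> ctr[1]=3
Ev 5: PC=2 idx=2 pred=T actual=N -> ctr[2]=2
Ev 6: PC=5 idx=1 pred=T actual=N -> ctr[1]=2
Ev 7: PC=5 idx=1 pred=T actual=N -> ctr[1]=1
Ev 8: PC=5 idx=1 pred=N actual=T -> ctr[1]=2
Ev 9: PC=2 idx=2 pred=T actual=T -> ctr[2]=3
Ev 10: PC=2 idx=2 pred=T actual=T -> ctr[2]=3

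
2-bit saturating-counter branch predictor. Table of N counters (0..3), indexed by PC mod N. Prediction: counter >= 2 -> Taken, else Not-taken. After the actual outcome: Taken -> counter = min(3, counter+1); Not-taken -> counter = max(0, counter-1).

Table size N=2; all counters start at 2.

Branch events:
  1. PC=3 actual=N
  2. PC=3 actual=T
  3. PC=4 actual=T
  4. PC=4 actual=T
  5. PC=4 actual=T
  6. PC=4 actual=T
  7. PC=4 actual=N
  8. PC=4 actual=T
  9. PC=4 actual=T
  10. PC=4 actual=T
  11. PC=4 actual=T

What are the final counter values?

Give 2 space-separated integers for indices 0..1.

Answer: 3 2

Derivation:
Ev 1: PC=3 idx=1 pred=T actual=N -> ctr[1]=1
Ev 2: PC=3 idx=1 pred=N actual=T -> ctr[1]=2
Ev 3: PC=4 idx=0 pred=T actual=T -> ctr[0]=3
Ev 4: PC=4 idx=0 pred=T actual=T -> ctr[0]=3
Ev 5: PC=4 idx=0 pred=T actual=T -> ctr[0]=3
Ev 6: PC=4 idx=0 pred=T actual=T -> ctr[0]=3
Ev 7: PC=4 idx=0 pred=T actual=N -> ctr[0]=2
Ev 8: PC=4 idx=0 pred=T actual=T -> ctr[0]=3
Ev 9: PC=4 idx=0 pred=T actual=T -> ctr[0]=3
Ev 10: PC=4 idx=0 pred=T actual=T -> ctr[0]=3
Ev 11: PC=4 idx=0 pred=T actual=T -> ctr[0]=3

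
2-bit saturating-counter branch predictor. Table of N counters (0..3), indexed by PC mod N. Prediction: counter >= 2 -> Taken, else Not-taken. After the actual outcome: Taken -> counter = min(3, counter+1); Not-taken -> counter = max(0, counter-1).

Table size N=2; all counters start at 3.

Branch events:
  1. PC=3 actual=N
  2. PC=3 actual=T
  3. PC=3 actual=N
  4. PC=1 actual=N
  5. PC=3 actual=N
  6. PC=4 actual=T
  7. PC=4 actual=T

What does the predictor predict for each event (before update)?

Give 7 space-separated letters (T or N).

Ev 1: PC=3 idx=1 pred=T actual=N -> ctr[1]=2
Ev 2: PC=3 idx=1 pred=T actual=T -> ctr[1]=3
Ev 3: PC=3 idx=1 pred=T actual=N -> ctr[1]=2
Ev 4: PC=1 idx=1 pred=T actual=N -> ctr[1]=1
Ev 5: PC=3 idx=1 pred=N actual=N -> ctr[1]=0
Ev 6: PC=4 idx=0 pred=T actual=T -> ctr[0]=3
Ev 7: PC=4 idx=0 pred=T actual=T -> ctr[0]=3

Answer: T T T T N T T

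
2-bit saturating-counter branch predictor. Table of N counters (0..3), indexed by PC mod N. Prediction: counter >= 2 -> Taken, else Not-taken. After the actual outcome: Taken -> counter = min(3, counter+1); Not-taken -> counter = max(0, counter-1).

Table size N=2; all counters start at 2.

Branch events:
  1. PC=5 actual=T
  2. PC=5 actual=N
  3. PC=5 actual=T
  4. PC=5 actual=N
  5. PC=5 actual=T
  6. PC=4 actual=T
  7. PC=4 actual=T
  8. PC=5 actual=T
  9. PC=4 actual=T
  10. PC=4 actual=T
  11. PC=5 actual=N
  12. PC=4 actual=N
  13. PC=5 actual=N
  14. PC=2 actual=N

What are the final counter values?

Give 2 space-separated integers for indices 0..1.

Ev 1: PC=5 idx=1 pred=T actual=T -> ctr[1]=3
Ev 2: PC=5 idx=1 pred=T actual=N -> ctr[1]=2
Ev 3: PC=5 idx=1 pred=T actual=T -> ctr[1]=3
Ev 4: PC=5 idx=1 pred=T actual=N -> ctr[1]=2
Ev 5: PC=5 idx=1 pred=T actual=T -> ctr[1]=3
Ev 6: PC=4 idx=0 pred=T actual=T -> ctr[0]=3
Ev 7: PC=4 idx=0 pred=T actual=T -> ctr[0]=3
Ev 8: PC=5 idx=1 pred=T actual=T -> ctr[1]=3
Ev 9: PC=4 idx=0 pred=T actual=T -> ctr[0]=3
Ev 10: PC=4 idx=0 pred=T actual=T -> ctr[0]=3
Ev 11: PC=5 idx=1 pred=T actual=N -> ctr[1]=2
Ev 12: PC=4 idx=0 pred=T actual=N -> ctr[0]=2
Ev 13: PC=5 idx=1 pred=T actual=N -> ctr[1]=1
Ev 14: PC=2 idx=0 pred=T actual=N -> ctr[0]=1

Answer: 1 1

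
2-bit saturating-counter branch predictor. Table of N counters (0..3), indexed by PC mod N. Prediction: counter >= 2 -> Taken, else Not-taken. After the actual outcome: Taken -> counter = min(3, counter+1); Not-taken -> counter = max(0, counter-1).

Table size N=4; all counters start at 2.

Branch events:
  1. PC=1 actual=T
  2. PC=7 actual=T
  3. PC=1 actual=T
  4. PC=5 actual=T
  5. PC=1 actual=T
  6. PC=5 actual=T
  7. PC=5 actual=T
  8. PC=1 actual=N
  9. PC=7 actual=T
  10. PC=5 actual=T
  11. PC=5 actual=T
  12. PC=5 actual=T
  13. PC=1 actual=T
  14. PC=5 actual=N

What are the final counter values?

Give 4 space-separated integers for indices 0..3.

Ev 1: PC=1 idx=1 pred=T actual=T -> ctr[1]=3
Ev 2: PC=7 idx=3 pred=T actual=T -> ctr[3]=3
Ev 3: PC=1 idx=1 pred=T actual=T -> ctr[1]=3
Ev 4: PC=5 idx=1 pred=T actual=T -> ctr[1]=3
Ev 5: PC=1 idx=1 pred=T actual=T -> ctr[1]=3
Ev 6: PC=5 idx=1 pred=T actual=T -> ctr[1]=3
Ev 7: PC=5 idx=1 pred=T actual=T -> ctr[1]=3
Ev 8: PC=1 idx=1 pred=T actual=N -> ctr[1]=2
Ev 9: PC=7 idx=3 pred=T actual=T -> ctr[3]=3
Ev 10: PC=5 idx=1 pred=T actual=T -> ctr[1]=3
Ev 11: PC=5 idx=1 pred=T actual=T -> ctr[1]=3
Ev 12: PC=5 idx=1 pred=T actual=T -> ctr[1]=3
Ev 13: PC=1 idx=1 pred=T actual=T -> ctr[1]=3
Ev 14: PC=5 idx=1 pred=T actual=N -> ctr[1]=2

Answer: 2 2 2 3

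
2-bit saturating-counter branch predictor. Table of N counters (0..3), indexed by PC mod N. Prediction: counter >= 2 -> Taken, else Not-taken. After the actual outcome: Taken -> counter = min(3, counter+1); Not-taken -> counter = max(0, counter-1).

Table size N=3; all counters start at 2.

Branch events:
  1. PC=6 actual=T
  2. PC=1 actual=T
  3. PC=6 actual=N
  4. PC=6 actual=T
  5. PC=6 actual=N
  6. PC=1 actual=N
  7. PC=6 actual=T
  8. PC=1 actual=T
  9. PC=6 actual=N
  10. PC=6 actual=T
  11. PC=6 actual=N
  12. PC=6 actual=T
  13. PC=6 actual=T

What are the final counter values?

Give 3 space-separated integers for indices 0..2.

Ev 1: PC=6 idx=0 pred=T actual=T -> ctr[0]=3
Ev 2: PC=1 idx=1 pred=T actual=T -> ctr[1]=3
Ev 3: PC=6 idx=0 pred=T actual=N -> ctr[0]=2
Ev 4: PC=6 idx=0 pred=T actual=T -> ctr[0]=3
Ev 5: PC=6 idx=0 pred=T actual=N -> ctr[0]=2
Ev 6: PC=1 idx=1 pred=T actual=N -> ctr[1]=2
Ev 7: PC=6 idx=0 pred=T actual=T -> ctr[0]=3
Ev 8: PC=1 idx=1 pred=T actual=T -> ctr[1]=3
Ev 9: PC=6 idx=0 pred=T actual=N -> ctr[0]=2
Ev 10: PC=6 idx=0 pred=T actual=T -> ctr[0]=3
Ev 11: PC=6 idx=0 pred=T actual=N -> ctr[0]=2
Ev 12: PC=6 idx=0 pred=T actual=T -> ctr[0]=3
Ev 13: PC=6 idx=0 pred=T actual=T -> ctr[0]=3

Answer: 3 3 2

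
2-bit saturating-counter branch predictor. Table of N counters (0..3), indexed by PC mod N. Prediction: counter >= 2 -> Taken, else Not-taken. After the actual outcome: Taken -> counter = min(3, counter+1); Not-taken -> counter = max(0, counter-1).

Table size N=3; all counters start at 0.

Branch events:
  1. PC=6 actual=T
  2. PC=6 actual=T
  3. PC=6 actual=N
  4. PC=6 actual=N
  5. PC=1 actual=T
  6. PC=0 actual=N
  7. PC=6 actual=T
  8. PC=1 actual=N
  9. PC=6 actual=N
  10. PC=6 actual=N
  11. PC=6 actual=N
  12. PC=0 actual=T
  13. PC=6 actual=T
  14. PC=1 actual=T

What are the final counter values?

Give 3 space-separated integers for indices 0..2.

Answer: 2 1 0

Derivation:
Ev 1: PC=6 idx=0 pred=N actual=T -> ctr[0]=1
Ev 2: PC=6 idx=0 pred=N actual=T -> ctr[0]=2
Ev 3: PC=6 idx=0 pred=T actual=N -> ctr[0]=1
Ev 4: PC=6 idx=0 pred=N actual=N -> ctr[0]=0
Ev 5: PC=1 idx=1 pred=N actual=T -> ctr[1]=1
Ev 6: PC=0 idx=0 pred=N actual=N -> ctr[0]=0
Ev 7: PC=6 idx=0 pred=N actual=T -> ctr[0]=1
Ev 8: PC=1 idx=1 pred=N actual=N -> ctr[1]=0
Ev 9: PC=6 idx=0 pred=N actual=N -> ctr[0]=0
Ev 10: PC=6 idx=0 pred=N actual=N -> ctr[0]=0
Ev 11: PC=6 idx=0 pred=N actual=N -> ctr[0]=0
Ev 12: PC=0 idx=0 pred=N actual=T -> ctr[0]=1
Ev 13: PC=6 idx=0 pred=N actual=T -> ctr[0]=2
Ev 14: PC=1 idx=1 pred=N actual=T -> ctr[1]=1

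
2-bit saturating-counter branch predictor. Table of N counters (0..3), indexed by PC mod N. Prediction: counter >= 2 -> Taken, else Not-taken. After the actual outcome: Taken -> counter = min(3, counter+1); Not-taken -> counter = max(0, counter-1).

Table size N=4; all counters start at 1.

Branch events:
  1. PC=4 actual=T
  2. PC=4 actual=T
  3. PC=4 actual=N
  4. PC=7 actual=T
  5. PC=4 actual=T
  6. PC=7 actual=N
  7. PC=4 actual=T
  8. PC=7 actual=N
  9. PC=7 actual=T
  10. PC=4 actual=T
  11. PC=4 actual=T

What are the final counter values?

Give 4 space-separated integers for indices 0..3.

Answer: 3 1 1 1

Derivation:
Ev 1: PC=4 idx=0 pred=N actual=T -> ctr[0]=2
Ev 2: PC=4 idx=0 pred=T actual=T -> ctr[0]=3
Ev 3: PC=4 idx=0 pred=T actual=N -> ctr[0]=2
Ev 4: PC=7 idx=3 pred=N actual=T -> ctr[3]=2
Ev 5: PC=4 idx=0 pred=T actual=T -> ctr[0]=3
Ev 6: PC=7 idx=3 pred=T actual=N -> ctr[3]=1
Ev 7: PC=4 idx=0 pred=T actual=T -> ctr[0]=3
Ev 8: PC=7 idx=3 pred=N actual=N -> ctr[3]=0
Ev 9: PC=7 idx=3 pred=N actual=T -> ctr[3]=1
Ev 10: PC=4 idx=0 pred=T actual=T -> ctr[0]=3
Ev 11: PC=4 idx=0 pred=T actual=T -> ctr[0]=3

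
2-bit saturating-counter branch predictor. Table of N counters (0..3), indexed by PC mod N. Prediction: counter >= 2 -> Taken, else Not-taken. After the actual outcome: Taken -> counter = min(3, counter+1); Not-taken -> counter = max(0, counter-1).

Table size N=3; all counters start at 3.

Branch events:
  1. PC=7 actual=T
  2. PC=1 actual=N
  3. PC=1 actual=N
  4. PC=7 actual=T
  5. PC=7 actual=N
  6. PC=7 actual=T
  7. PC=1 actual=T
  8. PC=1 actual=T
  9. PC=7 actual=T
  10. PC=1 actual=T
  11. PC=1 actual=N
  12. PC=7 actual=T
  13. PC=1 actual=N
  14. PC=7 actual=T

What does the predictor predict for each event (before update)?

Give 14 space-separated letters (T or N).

Ev 1: PC=7 idx=1 pred=T actual=T -> ctr[1]=3
Ev 2: PC=1 idx=1 pred=T actual=N -> ctr[1]=2
Ev 3: PC=1 idx=1 pred=T actual=N -> ctr[1]=1
Ev 4: PC=7 idx=1 pred=N actual=T -> ctr[1]=2
Ev 5: PC=7 idx=1 pred=T actual=N -> ctr[1]=1
Ev 6: PC=7 idx=1 pred=N actual=T -> ctr[1]=2
Ev 7: PC=1 idx=1 pred=T actual=T -> ctr[1]=3
Ev 8: PC=1 idx=1 pred=T actual=T -> ctr[1]=3
Ev 9: PC=7 idx=1 pred=T actual=T -> ctr[1]=3
Ev 10: PC=1 idx=1 pred=T actual=T -> ctr[1]=3
Ev 11: PC=1 idx=1 pred=T actual=N -> ctr[1]=2
Ev 12: PC=7 idx=1 pred=T actual=T -> ctr[1]=3
Ev 13: PC=1 idx=1 pred=T actual=N -> ctr[1]=2
Ev 14: PC=7 idx=1 pred=T actual=T -> ctr[1]=3

Answer: T T T N T N T T T T T T T T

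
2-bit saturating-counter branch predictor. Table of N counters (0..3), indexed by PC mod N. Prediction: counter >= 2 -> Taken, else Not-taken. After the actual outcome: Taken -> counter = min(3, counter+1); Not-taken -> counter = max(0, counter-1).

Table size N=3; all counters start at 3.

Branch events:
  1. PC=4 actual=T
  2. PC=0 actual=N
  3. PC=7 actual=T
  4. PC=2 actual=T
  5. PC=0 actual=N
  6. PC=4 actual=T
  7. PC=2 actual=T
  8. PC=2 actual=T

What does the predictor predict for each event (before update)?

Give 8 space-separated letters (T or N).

Ev 1: PC=4 idx=1 pred=T actual=T -> ctr[1]=3
Ev 2: PC=0 idx=0 pred=T actual=N -> ctr[0]=2
Ev 3: PC=7 idx=1 pred=T actual=T -> ctr[1]=3
Ev 4: PC=2 idx=2 pred=T actual=T -> ctr[2]=3
Ev 5: PC=0 idx=0 pred=T actual=N -> ctr[0]=1
Ev 6: PC=4 idx=1 pred=T actual=T -> ctr[1]=3
Ev 7: PC=2 idx=2 pred=T actual=T -> ctr[2]=3
Ev 8: PC=2 idx=2 pred=T actual=T -> ctr[2]=3

Answer: T T T T T T T T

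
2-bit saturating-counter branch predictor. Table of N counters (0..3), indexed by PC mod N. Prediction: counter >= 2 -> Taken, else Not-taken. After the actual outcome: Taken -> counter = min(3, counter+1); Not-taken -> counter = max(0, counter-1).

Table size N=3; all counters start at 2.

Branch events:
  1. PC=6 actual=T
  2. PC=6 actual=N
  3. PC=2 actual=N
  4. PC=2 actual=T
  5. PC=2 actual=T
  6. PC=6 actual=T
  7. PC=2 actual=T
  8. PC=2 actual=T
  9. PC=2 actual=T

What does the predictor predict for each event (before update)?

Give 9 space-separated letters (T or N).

Answer: T T T N T T T T T

Derivation:
Ev 1: PC=6 idx=0 pred=T actual=T -> ctr[0]=3
Ev 2: PC=6 idx=0 pred=T actual=N -> ctr[0]=2
Ev 3: PC=2 idx=2 pred=T actual=N -> ctr[2]=1
Ev 4: PC=2 idx=2 pred=N actual=T -> ctr[2]=2
Ev 5: PC=2 idx=2 pred=T actual=T -> ctr[2]=3
Ev 6: PC=6 idx=0 pred=T actual=T -> ctr[0]=3
Ev 7: PC=2 idx=2 pred=T actual=T -> ctr[2]=3
Ev 8: PC=2 idx=2 pred=T actual=T -> ctr[2]=3
Ev 9: PC=2 idx=2 pred=T actual=T -> ctr[2]=3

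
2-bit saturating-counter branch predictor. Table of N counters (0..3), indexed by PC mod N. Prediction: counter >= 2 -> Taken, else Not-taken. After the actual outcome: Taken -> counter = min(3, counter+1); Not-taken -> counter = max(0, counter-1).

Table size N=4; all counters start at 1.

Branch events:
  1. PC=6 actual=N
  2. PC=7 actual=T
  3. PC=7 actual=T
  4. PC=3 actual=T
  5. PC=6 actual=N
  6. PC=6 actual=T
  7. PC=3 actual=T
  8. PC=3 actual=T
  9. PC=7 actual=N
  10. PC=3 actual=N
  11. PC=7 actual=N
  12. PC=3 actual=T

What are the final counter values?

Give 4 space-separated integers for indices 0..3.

Ev 1: PC=6 idx=2 pred=N actual=N -> ctr[2]=0
Ev 2: PC=7 idx=3 pred=N actual=T -> ctr[3]=2
Ev 3: PC=7 idx=3 pred=T actual=T -> ctr[3]=3
Ev 4: PC=3 idx=3 pred=T actual=T -> ctr[3]=3
Ev 5: PC=6 idx=2 pred=N actual=N -> ctr[2]=0
Ev 6: PC=6 idx=2 pred=N actual=T -> ctr[2]=1
Ev 7: PC=3 idx=3 pred=T actual=T -> ctr[3]=3
Ev 8: PC=3 idx=3 pred=T actual=T -> ctr[3]=3
Ev 9: PC=7 idx=3 pred=T actual=N -> ctr[3]=2
Ev 10: PC=3 idx=3 pred=T actual=N -> ctr[3]=1
Ev 11: PC=7 idx=3 pred=N actual=N -> ctr[3]=0
Ev 12: PC=3 idx=3 pred=N actual=T -> ctr[3]=1

Answer: 1 1 1 1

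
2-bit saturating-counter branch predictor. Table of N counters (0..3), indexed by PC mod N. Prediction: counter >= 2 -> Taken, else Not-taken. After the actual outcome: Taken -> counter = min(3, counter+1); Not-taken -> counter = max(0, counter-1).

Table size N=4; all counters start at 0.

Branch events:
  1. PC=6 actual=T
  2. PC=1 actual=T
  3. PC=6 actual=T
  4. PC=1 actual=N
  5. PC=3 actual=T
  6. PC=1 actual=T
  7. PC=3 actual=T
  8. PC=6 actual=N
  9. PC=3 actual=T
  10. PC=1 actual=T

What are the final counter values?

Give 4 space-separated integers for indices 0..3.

Ev 1: PC=6 idx=2 pred=N actual=T -> ctr[2]=1
Ev 2: PC=1 idx=1 pred=N actual=T -> ctr[1]=1
Ev 3: PC=6 idx=2 pred=N actual=T -> ctr[2]=2
Ev 4: PC=1 idx=1 pred=N actual=N -> ctr[1]=0
Ev 5: PC=3 idx=3 pred=N actual=T -> ctr[3]=1
Ev 6: PC=1 idx=1 pred=N actual=T -> ctr[1]=1
Ev 7: PC=3 idx=3 pred=N actual=T -> ctr[3]=2
Ev 8: PC=6 idx=2 pred=T actual=N -> ctr[2]=1
Ev 9: PC=3 idx=3 pred=T actual=T -> ctr[3]=3
Ev 10: PC=1 idx=1 pred=N actual=T -> ctr[1]=2

Answer: 0 2 1 3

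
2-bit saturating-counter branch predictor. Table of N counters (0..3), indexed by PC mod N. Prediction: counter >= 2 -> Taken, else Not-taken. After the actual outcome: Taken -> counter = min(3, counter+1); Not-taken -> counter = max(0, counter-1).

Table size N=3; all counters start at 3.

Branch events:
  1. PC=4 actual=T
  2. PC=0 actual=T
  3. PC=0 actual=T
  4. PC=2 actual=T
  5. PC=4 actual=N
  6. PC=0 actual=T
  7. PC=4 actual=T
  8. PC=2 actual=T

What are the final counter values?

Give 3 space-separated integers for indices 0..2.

Ev 1: PC=4 idx=1 pred=T actual=T -> ctr[1]=3
Ev 2: PC=0 idx=0 pred=T actual=T -> ctr[0]=3
Ev 3: PC=0 idx=0 pred=T actual=T -> ctr[0]=3
Ev 4: PC=2 idx=2 pred=T actual=T -> ctr[2]=3
Ev 5: PC=4 idx=1 pred=T actual=N -> ctr[1]=2
Ev 6: PC=0 idx=0 pred=T actual=T -> ctr[0]=3
Ev 7: PC=4 idx=1 pred=T actual=T -> ctr[1]=3
Ev 8: PC=2 idx=2 pred=T actual=T -> ctr[2]=3

Answer: 3 3 3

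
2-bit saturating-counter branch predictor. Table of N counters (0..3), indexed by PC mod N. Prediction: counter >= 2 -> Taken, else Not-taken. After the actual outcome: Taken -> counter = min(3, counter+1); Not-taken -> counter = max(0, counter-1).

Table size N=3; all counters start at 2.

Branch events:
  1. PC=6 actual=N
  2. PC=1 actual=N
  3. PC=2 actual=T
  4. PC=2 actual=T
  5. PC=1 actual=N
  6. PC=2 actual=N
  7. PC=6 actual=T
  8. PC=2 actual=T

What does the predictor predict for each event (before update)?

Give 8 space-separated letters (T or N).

Ev 1: PC=6 idx=0 pred=T actual=N -> ctr[0]=1
Ev 2: PC=1 idx=1 pred=T actual=N -> ctr[1]=1
Ev 3: PC=2 idx=2 pred=T actual=T -> ctr[2]=3
Ev 4: PC=2 idx=2 pred=T actual=T -> ctr[2]=3
Ev 5: PC=1 idx=1 pred=N actual=N -> ctr[1]=0
Ev 6: PC=2 idx=2 pred=T actual=N -> ctr[2]=2
Ev 7: PC=6 idx=0 pred=N actual=T -> ctr[0]=2
Ev 8: PC=2 idx=2 pred=T actual=T -> ctr[2]=3

Answer: T T T T N T N T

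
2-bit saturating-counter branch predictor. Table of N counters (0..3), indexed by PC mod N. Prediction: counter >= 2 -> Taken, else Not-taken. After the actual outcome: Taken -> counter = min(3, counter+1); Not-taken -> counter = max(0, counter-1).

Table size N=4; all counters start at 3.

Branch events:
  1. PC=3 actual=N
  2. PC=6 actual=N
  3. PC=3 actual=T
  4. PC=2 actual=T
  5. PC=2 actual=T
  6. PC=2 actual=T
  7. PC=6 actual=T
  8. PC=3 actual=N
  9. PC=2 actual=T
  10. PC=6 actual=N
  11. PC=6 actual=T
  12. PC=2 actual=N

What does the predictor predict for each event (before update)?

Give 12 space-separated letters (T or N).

Answer: T T T T T T T T T T T T

Derivation:
Ev 1: PC=3 idx=3 pred=T actual=N -> ctr[3]=2
Ev 2: PC=6 idx=2 pred=T actual=N -> ctr[2]=2
Ev 3: PC=3 idx=3 pred=T actual=T -> ctr[3]=3
Ev 4: PC=2 idx=2 pred=T actual=T -> ctr[2]=3
Ev 5: PC=2 idx=2 pred=T actual=T -> ctr[2]=3
Ev 6: PC=2 idx=2 pred=T actual=T -> ctr[2]=3
Ev 7: PC=6 idx=2 pred=T actual=T -> ctr[2]=3
Ev 8: PC=3 idx=3 pred=T actual=N -> ctr[3]=2
Ev 9: PC=2 idx=2 pred=T actual=T -> ctr[2]=3
Ev 10: PC=6 idx=2 pred=T actual=N -> ctr[2]=2
Ev 11: PC=6 idx=2 pred=T actual=T -> ctr[2]=3
Ev 12: PC=2 idx=2 pred=T actual=N -> ctr[2]=2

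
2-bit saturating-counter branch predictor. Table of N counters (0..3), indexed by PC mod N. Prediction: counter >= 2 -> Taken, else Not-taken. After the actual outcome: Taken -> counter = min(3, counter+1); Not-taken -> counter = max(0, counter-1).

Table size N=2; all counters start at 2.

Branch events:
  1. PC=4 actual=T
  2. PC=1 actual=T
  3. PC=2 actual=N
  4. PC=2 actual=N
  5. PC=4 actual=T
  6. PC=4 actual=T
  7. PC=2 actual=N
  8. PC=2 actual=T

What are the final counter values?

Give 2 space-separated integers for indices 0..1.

Ev 1: PC=4 idx=0 pred=T actual=T -> ctr[0]=3
Ev 2: PC=1 idx=1 pred=T actual=T -> ctr[1]=3
Ev 3: PC=2 idx=0 pred=T actual=N -> ctr[0]=2
Ev 4: PC=2 idx=0 pred=T actual=N -> ctr[0]=1
Ev 5: PC=4 idx=0 pred=N actual=T -> ctr[0]=2
Ev 6: PC=4 idx=0 pred=T actual=T -> ctr[0]=3
Ev 7: PC=2 idx=0 pred=T actual=N -> ctr[0]=2
Ev 8: PC=2 idx=0 pred=T actual=T -> ctr[0]=3

Answer: 3 3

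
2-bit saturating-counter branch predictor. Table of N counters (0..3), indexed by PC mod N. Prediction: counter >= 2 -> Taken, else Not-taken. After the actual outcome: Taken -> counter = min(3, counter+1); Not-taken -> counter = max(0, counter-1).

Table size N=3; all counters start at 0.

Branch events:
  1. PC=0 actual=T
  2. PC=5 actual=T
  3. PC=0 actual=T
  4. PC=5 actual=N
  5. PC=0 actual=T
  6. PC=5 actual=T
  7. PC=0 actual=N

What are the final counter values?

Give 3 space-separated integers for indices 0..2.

Ev 1: PC=0 idx=0 pred=N actual=T -> ctr[0]=1
Ev 2: PC=5 idx=2 pred=N actual=T -> ctr[2]=1
Ev 3: PC=0 idx=0 pred=N actual=T -> ctr[0]=2
Ev 4: PC=5 idx=2 pred=N actual=N -> ctr[2]=0
Ev 5: PC=0 idx=0 pred=T actual=T -> ctr[0]=3
Ev 6: PC=5 idx=2 pred=N actual=T -> ctr[2]=1
Ev 7: PC=0 idx=0 pred=T actual=N -> ctr[0]=2

Answer: 2 0 1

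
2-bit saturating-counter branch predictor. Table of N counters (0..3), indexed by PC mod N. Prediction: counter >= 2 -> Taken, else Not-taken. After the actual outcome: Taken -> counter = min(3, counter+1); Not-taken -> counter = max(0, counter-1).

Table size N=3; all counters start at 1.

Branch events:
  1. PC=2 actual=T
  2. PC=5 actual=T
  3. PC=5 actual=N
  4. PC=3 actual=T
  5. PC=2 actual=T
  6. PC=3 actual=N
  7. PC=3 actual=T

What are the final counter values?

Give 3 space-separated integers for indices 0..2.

Ev 1: PC=2 idx=2 pred=N actual=T -> ctr[2]=2
Ev 2: PC=5 idx=2 pred=T actual=T -> ctr[2]=3
Ev 3: PC=5 idx=2 pred=T actual=N -> ctr[2]=2
Ev 4: PC=3 idx=0 pred=N actual=T -> ctr[0]=2
Ev 5: PC=2 idx=2 pred=T actual=T -> ctr[2]=3
Ev 6: PC=3 idx=0 pred=T actual=N -> ctr[0]=1
Ev 7: PC=3 idx=0 pred=N actual=T -> ctr[0]=2

Answer: 2 1 3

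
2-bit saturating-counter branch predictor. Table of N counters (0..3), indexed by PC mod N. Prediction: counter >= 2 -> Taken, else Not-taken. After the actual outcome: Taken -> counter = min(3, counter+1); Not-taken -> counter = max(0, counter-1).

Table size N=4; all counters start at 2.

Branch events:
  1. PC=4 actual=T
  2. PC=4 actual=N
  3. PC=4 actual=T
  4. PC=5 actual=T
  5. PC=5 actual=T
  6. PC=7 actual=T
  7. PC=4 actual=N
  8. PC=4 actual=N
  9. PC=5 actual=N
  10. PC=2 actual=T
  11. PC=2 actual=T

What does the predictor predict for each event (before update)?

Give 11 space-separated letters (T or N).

Ev 1: PC=4 idx=0 pred=T actual=T -> ctr[0]=3
Ev 2: PC=4 idx=0 pred=T actual=N -> ctr[0]=2
Ev 3: PC=4 idx=0 pred=T actual=T -> ctr[0]=3
Ev 4: PC=5 idx=1 pred=T actual=T -> ctr[1]=3
Ev 5: PC=5 idx=1 pred=T actual=T -> ctr[1]=3
Ev 6: PC=7 idx=3 pred=T actual=T -> ctr[3]=3
Ev 7: PC=4 idx=0 pred=T actual=N -> ctr[0]=2
Ev 8: PC=4 idx=0 pred=T actual=N -> ctr[0]=1
Ev 9: PC=5 idx=1 pred=T actual=N -> ctr[1]=2
Ev 10: PC=2 idx=2 pred=T actual=T -> ctr[2]=3
Ev 11: PC=2 idx=2 pred=T actual=T -> ctr[2]=3

Answer: T T T T T T T T T T T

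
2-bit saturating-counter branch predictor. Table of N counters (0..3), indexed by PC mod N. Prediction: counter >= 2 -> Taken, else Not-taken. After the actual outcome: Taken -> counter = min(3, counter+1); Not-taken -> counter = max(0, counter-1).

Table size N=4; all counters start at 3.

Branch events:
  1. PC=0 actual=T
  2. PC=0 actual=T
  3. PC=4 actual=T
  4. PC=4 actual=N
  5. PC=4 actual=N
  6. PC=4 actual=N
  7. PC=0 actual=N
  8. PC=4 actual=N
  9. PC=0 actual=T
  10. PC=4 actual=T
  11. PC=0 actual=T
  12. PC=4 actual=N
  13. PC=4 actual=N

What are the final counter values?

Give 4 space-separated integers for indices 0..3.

Answer: 1 3 3 3

Derivation:
Ev 1: PC=0 idx=0 pred=T actual=T -> ctr[0]=3
Ev 2: PC=0 idx=0 pred=T actual=T -> ctr[0]=3
Ev 3: PC=4 idx=0 pred=T actual=T -> ctr[0]=3
Ev 4: PC=4 idx=0 pred=T actual=N -> ctr[0]=2
Ev 5: PC=4 idx=0 pred=T actual=N -> ctr[0]=1
Ev 6: PC=4 idx=0 pred=N actual=N -> ctr[0]=0
Ev 7: PC=0 idx=0 pred=N actual=N -> ctr[0]=0
Ev 8: PC=4 idx=0 pred=N actual=N -> ctr[0]=0
Ev 9: PC=0 idx=0 pred=N actual=T -> ctr[0]=1
Ev 10: PC=4 idx=0 pred=N actual=T -> ctr[0]=2
Ev 11: PC=0 idx=0 pred=T actual=T -> ctr[0]=3
Ev 12: PC=4 idx=0 pred=T actual=N -> ctr[0]=2
Ev 13: PC=4 idx=0 pred=T actual=N -> ctr[0]=1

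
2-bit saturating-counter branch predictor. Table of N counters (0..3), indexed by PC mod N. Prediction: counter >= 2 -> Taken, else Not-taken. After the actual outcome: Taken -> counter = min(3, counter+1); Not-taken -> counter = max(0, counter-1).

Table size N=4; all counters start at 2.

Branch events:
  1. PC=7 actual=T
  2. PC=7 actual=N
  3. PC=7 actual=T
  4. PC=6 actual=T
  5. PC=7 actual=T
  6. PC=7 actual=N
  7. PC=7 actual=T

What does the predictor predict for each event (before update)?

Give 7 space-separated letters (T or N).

Answer: T T T T T T T

Derivation:
Ev 1: PC=7 idx=3 pred=T actual=T -> ctr[3]=3
Ev 2: PC=7 idx=3 pred=T actual=N -> ctr[3]=2
Ev 3: PC=7 idx=3 pred=T actual=T -> ctr[3]=3
Ev 4: PC=6 idx=2 pred=T actual=T -> ctr[2]=3
Ev 5: PC=7 idx=3 pred=T actual=T -> ctr[3]=3
Ev 6: PC=7 idx=3 pred=T actual=N -> ctr[3]=2
Ev 7: PC=7 idx=3 pred=T actual=T -> ctr[3]=3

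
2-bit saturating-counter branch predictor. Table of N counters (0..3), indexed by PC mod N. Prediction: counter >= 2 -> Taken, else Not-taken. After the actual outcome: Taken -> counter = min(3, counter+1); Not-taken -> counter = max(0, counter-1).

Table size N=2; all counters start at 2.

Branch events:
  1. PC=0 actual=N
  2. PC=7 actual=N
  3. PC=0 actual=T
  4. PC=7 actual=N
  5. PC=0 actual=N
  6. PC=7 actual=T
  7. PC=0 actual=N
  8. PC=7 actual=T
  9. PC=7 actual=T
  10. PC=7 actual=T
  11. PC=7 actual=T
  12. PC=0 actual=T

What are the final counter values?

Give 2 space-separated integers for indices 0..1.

Ev 1: PC=0 idx=0 pred=T actual=N -> ctr[0]=1
Ev 2: PC=7 idx=1 pred=T actual=N -> ctr[1]=1
Ev 3: PC=0 idx=0 pred=N actual=T -> ctr[0]=2
Ev 4: PC=7 idx=1 pred=N actual=N -> ctr[1]=0
Ev 5: PC=0 idx=0 pred=T actual=N -> ctr[0]=1
Ev 6: PC=7 idx=1 pred=N actual=T -> ctr[1]=1
Ev 7: PC=0 idx=0 pred=N actual=N -> ctr[0]=0
Ev 8: PC=7 idx=1 pred=N actual=T -> ctr[1]=2
Ev 9: PC=7 idx=1 pred=T actual=T -> ctr[1]=3
Ev 10: PC=7 idx=1 pred=T actual=T -> ctr[1]=3
Ev 11: PC=7 idx=1 pred=T actual=T -> ctr[1]=3
Ev 12: PC=0 idx=0 pred=N actual=T -> ctr[0]=1

Answer: 1 3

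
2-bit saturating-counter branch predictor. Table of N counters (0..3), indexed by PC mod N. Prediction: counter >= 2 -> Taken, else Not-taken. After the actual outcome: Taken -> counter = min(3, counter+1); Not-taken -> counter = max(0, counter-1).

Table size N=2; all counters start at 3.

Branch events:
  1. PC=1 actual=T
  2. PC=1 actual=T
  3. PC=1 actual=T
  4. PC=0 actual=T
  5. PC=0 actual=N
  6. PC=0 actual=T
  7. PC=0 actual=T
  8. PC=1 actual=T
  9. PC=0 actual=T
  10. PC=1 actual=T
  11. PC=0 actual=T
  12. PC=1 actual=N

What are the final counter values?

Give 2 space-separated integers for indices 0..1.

Ev 1: PC=1 idx=1 pred=T actual=T -> ctr[1]=3
Ev 2: PC=1 idx=1 pred=T actual=T -> ctr[1]=3
Ev 3: PC=1 idx=1 pred=T actual=T -> ctr[1]=3
Ev 4: PC=0 idx=0 pred=T actual=T -> ctr[0]=3
Ev 5: PC=0 idx=0 pred=T actual=N -> ctr[0]=2
Ev 6: PC=0 idx=0 pred=T actual=T -> ctr[0]=3
Ev 7: PC=0 idx=0 pred=T actual=T -> ctr[0]=3
Ev 8: PC=1 idx=1 pred=T actual=T -> ctr[1]=3
Ev 9: PC=0 idx=0 pred=T actual=T -> ctr[0]=3
Ev 10: PC=1 idx=1 pred=T actual=T -> ctr[1]=3
Ev 11: PC=0 idx=0 pred=T actual=T -> ctr[0]=3
Ev 12: PC=1 idx=1 pred=T actual=N -> ctr[1]=2

Answer: 3 2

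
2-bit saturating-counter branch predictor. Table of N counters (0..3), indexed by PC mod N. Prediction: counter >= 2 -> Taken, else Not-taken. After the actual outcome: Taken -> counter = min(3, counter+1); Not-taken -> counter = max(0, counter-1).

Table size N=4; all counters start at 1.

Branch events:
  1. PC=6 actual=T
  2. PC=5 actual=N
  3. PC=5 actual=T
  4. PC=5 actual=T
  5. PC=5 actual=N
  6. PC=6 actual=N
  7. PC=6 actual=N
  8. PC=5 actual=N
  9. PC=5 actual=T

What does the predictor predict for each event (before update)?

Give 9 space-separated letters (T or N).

Answer: N N N N T T N N N

Derivation:
Ev 1: PC=6 idx=2 pred=N actual=T -> ctr[2]=2
Ev 2: PC=5 idx=1 pred=N actual=N -> ctr[1]=0
Ev 3: PC=5 idx=1 pred=N actual=T -> ctr[1]=1
Ev 4: PC=5 idx=1 pred=N actual=T -> ctr[1]=2
Ev 5: PC=5 idx=1 pred=T actual=N -> ctr[1]=1
Ev 6: PC=6 idx=2 pred=T actual=N -> ctr[2]=1
Ev 7: PC=6 idx=2 pred=N actual=N -> ctr[2]=0
Ev 8: PC=5 idx=1 pred=N actual=N -> ctr[1]=0
Ev 9: PC=5 idx=1 pred=N actual=T -> ctr[1]=1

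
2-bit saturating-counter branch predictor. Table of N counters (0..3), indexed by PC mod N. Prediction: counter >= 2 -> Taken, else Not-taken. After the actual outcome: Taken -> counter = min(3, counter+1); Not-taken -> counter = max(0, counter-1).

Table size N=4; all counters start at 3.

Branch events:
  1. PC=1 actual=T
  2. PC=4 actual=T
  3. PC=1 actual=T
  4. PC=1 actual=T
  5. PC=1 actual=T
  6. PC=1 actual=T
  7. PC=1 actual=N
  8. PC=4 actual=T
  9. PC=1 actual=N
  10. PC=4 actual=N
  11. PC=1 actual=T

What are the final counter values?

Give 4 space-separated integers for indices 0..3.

Ev 1: PC=1 idx=1 pred=T actual=T -> ctr[1]=3
Ev 2: PC=4 idx=0 pred=T actual=T -> ctr[0]=3
Ev 3: PC=1 idx=1 pred=T actual=T -> ctr[1]=3
Ev 4: PC=1 idx=1 pred=T actual=T -> ctr[1]=3
Ev 5: PC=1 idx=1 pred=T actual=T -> ctr[1]=3
Ev 6: PC=1 idx=1 pred=T actual=T -> ctr[1]=3
Ev 7: PC=1 idx=1 pred=T actual=N -> ctr[1]=2
Ev 8: PC=4 idx=0 pred=T actual=T -> ctr[0]=3
Ev 9: PC=1 idx=1 pred=T actual=N -> ctr[1]=1
Ev 10: PC=4 idx=0 pred=T actual=N -> ctr[0]=2
Ev 11: PC=1 idx=1 pred=N actual=T -> ctr[1]=2

Answer: 2 2 3 3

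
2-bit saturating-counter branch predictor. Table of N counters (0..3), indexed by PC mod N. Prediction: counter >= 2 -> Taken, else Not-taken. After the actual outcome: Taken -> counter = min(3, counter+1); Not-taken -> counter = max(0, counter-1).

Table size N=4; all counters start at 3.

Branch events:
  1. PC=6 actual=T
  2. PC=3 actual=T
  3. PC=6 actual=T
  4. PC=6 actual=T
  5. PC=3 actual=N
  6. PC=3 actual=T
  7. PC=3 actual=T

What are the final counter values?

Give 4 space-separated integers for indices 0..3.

Ev 1: PC=6 idx=2 pred=T actual=T -> ctr[2]=3
Ev 2: PC=3 idx=3 pred=T actual=T -> ctr[3]=3
Ev 3: PC=6 idx=2 pred=T actual=T -> ctr[2]=3
Ev 4: PC=6 idx=2 pred=T actual=T -> ctr[2]=3
Ev 5: PC=3 idx=3 pred=T actual=N -> ctr[3]=2
Ev 6: PC=3 idx=3 pred=T actual=T -> ctr[3]=3
Ev 7: PC=3 idx=3 pred=T actual=T -> ctr[3]=3

Answer: 3 3 3 3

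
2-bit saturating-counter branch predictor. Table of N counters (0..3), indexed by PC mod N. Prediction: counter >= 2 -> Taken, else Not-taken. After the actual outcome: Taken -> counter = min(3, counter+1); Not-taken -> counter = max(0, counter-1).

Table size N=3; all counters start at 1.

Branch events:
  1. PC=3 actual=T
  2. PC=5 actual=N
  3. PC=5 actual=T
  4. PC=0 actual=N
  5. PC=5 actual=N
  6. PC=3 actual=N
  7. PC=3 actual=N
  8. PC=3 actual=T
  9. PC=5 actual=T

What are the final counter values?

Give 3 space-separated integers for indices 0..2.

Answer: 1 1 1

Derivation:
Ev 1: PC=3 idx=0 pred=N actual=T -> ctr[0]=2
Ev 2: PC=5 idx=2 pred=N actual=N -> ctr[2]=0
Ev 3: PC=5 idx=2 pred=N actual=T -> ctr[2]=1
Ev 4: PC=0 idx=0 pred=T actual=N -> ctr[0]=1
Ev 5: PC=5 idx=2 pred=N actual=N -> ctr[2]=0
Ev 6: PC=3 idx=0 pred=N actual=N -> ctr[0]=0
Ev 7: PC=3 idx=0 pred=N actual=N -> ctr[0]=0
Ev 8: PC=3 idx=0 pred=N actual=T -> ctr[0]=1
Ev 9: PC=5 idx=2 pred=N actual=T -> ctr[2]=1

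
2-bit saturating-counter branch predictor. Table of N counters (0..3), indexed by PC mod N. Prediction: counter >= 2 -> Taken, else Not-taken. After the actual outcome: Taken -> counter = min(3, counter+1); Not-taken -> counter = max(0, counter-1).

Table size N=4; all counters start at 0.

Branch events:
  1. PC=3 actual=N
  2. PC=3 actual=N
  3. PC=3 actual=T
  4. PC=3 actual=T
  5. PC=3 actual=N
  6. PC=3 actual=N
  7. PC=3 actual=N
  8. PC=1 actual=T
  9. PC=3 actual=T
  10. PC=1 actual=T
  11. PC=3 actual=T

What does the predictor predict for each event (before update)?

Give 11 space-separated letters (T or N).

Answer: N N N N T N N N N N N

Derivation:
Ev 1: PC=3 idx=3 pred=N actual=N -> ctr[3]=0
Ev 2: PC=3 idx=3 pred=N actual=N -> ctr[3]=0
Ev 3: PC=3 idx=3 pred=N actual=T -> ctr[3]=1
Ev 4: PC=3 idx=3 pred=N actual=T -> ctr[3]=2
Ev 5: PC=3 idx=3 pred=T actual=N -> ctr[3]=1
Ev 6: PC=3 idx=3 pred=N actual=N -> ctr[3]=0
Ev 7: PC=3 idx=3 pred=N actual=N -> ctr[3]=0
Ev 8: PC=1 idx=1 pred=N actual=T -> ctr[1]=1
Ev 9: PC=3 idx=3 pred=N actual=T -> ctr[3]=1
Ev 10: PC=1 idx=1 pred=N actual=T -> ctr[1]=2
Ev 11: PC=3 idx=3 pred=N actual=T -> ctr[3]=2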